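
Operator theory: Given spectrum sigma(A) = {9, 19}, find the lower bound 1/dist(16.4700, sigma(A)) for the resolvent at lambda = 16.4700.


dist(16.4700, {9, 19}) = min(|16.4700 - 9|, |16.4700 - 19|)
= min(7.4700, 2.5300) = 2.5300
Resolvent bound = 1/2.5300 = 0.3953

0.3953


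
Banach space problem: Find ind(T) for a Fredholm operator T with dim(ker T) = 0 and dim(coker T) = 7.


The Fredholm index is defined as ind(T) = dim(ker T) - dim(coker T)
= 0 - 7
= -7

-7


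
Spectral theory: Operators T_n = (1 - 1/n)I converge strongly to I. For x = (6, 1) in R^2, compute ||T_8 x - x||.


T_8 x - x = (1 - 1/8)x - x = -x/8
||x|| = sqrt(37) = 6.0828
||T_8 x - x|| = ||x||/8 = 6.0828/8 = 0.7603

0.7603


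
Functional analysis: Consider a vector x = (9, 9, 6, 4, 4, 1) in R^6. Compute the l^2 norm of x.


The l^2 norm = (sum |x_i|^2)^(1/2)
Sum of 2th powers = 81 + 81 + 36 + 16 + 16 + 1 = 231
||x||_2 = (231)^(1/2) = 15.1987

15.1987


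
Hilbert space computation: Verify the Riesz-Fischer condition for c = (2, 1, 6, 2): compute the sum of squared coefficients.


sum |c_n|^2 = 2^2 + 1^2 + 6^2 + 2^2
= 4 + 1 + 36 + 4
= 45

45


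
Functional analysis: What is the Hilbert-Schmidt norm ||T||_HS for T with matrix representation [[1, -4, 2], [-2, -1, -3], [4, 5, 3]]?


The Hilbert-Schmidt norm is sqrt(sum of squares of all entries).
Sum of squares = 1^2 + (-4)^2 + 2^2 + (-2)^2 + (-1)^2 + (-3)^2 + 4^2 + 5^2 + 3^2
= 1 + 16 + 4 + 4 + 1 + 9 + 16 + 25 + 9 = 85
||T||_HS = sqrt(85) = 9.2195

9.2195


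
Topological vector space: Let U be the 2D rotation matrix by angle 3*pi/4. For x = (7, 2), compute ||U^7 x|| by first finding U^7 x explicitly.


U is a rotation by theta = 3*pi/4
U^7 = rotation by 7*theta = 21*pi/4 = 5*pi/4 (mod 2*pi)
cos(5*pi/4) = -0.7071, sin(5*pi/4) = -0.7071
U^7 x = (-0.7071 * 7 - -0.7071 * 2, -0.7071 * 7 + -0.7071 * 2)
= (-3.5355, -6.3640)
||U^7 x|| = sqrt((-3.5355)^2 + (-6.3640)^2) = sqrt(53.0000) = 7.2801

7.2801


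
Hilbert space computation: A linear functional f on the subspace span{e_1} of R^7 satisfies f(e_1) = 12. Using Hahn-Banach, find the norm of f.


The norm of f is given by ||f|| = sup_{||x||=1} |f(x)|.
On span{e_1}, ||e_1|| = 1, so ||f|| = |f(e_1)| / ||e_1||
= |12| / 1 = 12.0000

12.0000


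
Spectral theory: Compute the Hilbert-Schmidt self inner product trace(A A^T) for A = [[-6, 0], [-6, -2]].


trace(A * A^T) = sum of squares of all entries
= (-6)^2 + 0^2 + (-6)^2 + (-2)^2
= 36 + 0 + 36 + 4
= 76

76


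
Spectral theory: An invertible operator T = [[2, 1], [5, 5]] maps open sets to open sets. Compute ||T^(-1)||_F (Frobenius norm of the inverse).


det(T) = 2*5 - 1*5 = 5
T^(-1) = (1/5) * [[5, -1], [-5, 2]] = [[1.0000, -0.2000], [-1.0000, 0.4000]]
||T^(-1)||_F^2 = 1.0000^2 + (-0.2000)^2 + (-1.0000)^2 + 0.4000^2 = 2.2000
||T^(-1)||_F = sqrt(2.2000) = 1.4832

1.4832


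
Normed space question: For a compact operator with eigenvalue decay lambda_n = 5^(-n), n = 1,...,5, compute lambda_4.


The eigenvalue formula gives lambda_4 = 1/5^4
= 1/625
= 0.0016

0.0016


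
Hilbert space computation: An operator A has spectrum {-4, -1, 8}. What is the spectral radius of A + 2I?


Spectrum of A + 2I = {-2, 1, 10}
Spectral radius = max |lambda| over the shifted spectrum
= max(2, 1, 10) = 10

10


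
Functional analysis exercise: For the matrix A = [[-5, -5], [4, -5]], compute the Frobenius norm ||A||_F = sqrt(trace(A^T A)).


||A||_F^2 = sum a_ij^2
= (-5)^2 + (-5)^2 + 4^2 + (-5)^2
= 25 + 25 + 16 + 25 = 91
||A||_F = sqrt(91) = 9.5394

9.5394


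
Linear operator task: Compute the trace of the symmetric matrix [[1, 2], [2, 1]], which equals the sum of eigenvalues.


For a self-adjoint (symmetric) matrix, the eigenvalues are real.
The sum of eigenvalues equals the trace of the matrix.
trace = 1 + 1 = 2

2


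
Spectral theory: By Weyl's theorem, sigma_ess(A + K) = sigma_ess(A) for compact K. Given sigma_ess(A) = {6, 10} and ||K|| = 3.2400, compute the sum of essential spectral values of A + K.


By Weyl's theorem, the essential spectrum is invariant under compact perturbations.
sigma_ess(A + K) = sigma_ess(A) = {6, 10}
Sum = 6 + 10 = 16

16


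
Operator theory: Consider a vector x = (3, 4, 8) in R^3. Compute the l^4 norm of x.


The l^4 norm = (sum |x_i|^4)^(1/4)
Sum of 4th powers = 81 + 256 + 4096 = 4433
||x||_4 = (4433)^(1/4) = 8.1597

8.1597


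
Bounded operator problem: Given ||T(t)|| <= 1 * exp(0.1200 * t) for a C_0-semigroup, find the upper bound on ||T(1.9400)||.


||T(1.9400)|| <= 1 * exp(0.1200 * 1.9400)
= 1 * exp(0.2328)
= 1 * 1.2621
= 1.2621

1.2621


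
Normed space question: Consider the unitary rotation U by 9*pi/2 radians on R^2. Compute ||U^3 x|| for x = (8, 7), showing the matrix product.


U is a rotation by theta = 9*pi/2
U^3 = rotation by 3*theta = 27*pi/2 = 3*pi/2 (mod 2*pi)
cos(3*pi/2) = 0.0000, sin(3*pi/2) = -1.0000
U^3 x = (0.0000 * 8 - -1.0000 * 7, -1.0000 * 8 + 0.0000 * 7)
= (7.0000, -8.0000)
||U^3 x|| = sqrt(7.0000^2 + (-8.0000)^2) = sqrt(113.0000) = 10.6301

10.6301


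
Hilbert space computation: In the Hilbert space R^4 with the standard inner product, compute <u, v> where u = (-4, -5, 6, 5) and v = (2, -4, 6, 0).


Computing the standard inner product <u, v> = sum u_i * v_i
= -4*2 + -5*-4 + 6*6 + 5*0
= -8 + 20 + 36 + 0
= 48

48


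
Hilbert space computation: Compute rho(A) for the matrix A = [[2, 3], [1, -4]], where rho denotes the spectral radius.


For a 2x2 matrix, eigenvalues satisfy lambda^2 - (trace)*lambda + det = 0
trace = 2 + -4 = -2
det = 2*-4 - 3*1 = -11
discriminant = (-2)^2 - 4*(-11) = 48
spectral radius = max |eigenvalue| = 4.4641

4.4641


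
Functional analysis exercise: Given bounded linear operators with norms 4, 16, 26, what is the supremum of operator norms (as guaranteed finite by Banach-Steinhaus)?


By the Uniform Boundedness Principle, the supremum of norms is finite.
sup_k ||T_k|| = max(4, 16, 26) = 26

26


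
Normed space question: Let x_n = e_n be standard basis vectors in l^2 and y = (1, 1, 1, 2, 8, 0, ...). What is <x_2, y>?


x_2 = e_2 is the standard basis vector with 1 in position 2.
<x_2, y> = y_2 = 1
As n -> infinity, <x_n, y> -> 0, confirming weak convergence of (x_n) to 0.

1


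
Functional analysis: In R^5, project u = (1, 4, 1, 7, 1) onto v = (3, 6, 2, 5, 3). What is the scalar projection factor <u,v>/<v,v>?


Computing <u,v> = 1*3 + 4*6 + 1*2 + 7*5 + 1*3 = 67
Computing <v,v> = 3^2 + 6^2 + 2^2 + 5^2 + 3^2 = 83
Projection coefficient = 67/83 = 0.8072

0.8072


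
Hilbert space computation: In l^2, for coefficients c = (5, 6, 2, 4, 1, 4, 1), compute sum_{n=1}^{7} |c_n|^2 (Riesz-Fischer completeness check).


sum |c_n|^2 = 5^2 + 6^2 + 2^2 + 4^2 + 1^2 + 4^2 + 1^2
= 25 + 36 + 4 + 16 + 1 + 16 + 1
= 99

99


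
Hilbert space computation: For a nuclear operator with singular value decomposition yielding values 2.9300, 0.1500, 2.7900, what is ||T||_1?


The nuclear norm is the sum of all singular values.
||T||_1 = 2.9300 + 0.1500 + 2.7900
= 5.8700

5.8700


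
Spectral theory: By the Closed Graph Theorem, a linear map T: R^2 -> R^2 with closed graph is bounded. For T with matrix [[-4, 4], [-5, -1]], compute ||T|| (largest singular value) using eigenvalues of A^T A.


A^T A = [[41, -11], [-11, 17]]
trace(A^T A) = 58, det(A^T A) = 576
discriminant = 58^2 - 4*576 = 1060
Largest eigenvalue of A^T A = (trace + sqrt(disc))/2 = 45.2788
||T|| = sqrt(45.2788) = 6.7290

6.7290


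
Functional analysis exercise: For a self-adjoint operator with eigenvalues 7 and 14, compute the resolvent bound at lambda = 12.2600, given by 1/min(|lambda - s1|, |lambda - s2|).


dist(12.2600, {7, 14}) = min(|12.2600 - 7|, |12.2600 - 14|)
= min(5.2600, 1.7400) = 1.7400
Resolvent bound = 1/1.7400 = 0.5747

0.5747


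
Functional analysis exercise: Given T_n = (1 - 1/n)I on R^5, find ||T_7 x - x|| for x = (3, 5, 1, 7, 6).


T_7 x - x = (1 - 1/7)x - x = -x/7
||x|| = sqrt(120) = 10.9545
||T_7 x - x|| = ||x||/7 = 10.9545/7 = 1.5649

1.5649


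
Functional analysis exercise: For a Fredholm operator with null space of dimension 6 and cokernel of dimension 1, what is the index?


The Fredholm index is defined as ind(T) = dim(ker T) - dim(coker T)
= 6 - 1
= 5

5


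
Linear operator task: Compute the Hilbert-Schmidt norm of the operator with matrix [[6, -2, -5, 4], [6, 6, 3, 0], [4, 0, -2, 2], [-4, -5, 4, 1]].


The Hilbert-Schmidt norm is sqrt(sum of squares of all entries).
Sum of squares = 6^2 + (-2)^2 + (-5)^2 + 4^2 + 6^2 + 6^2 + 3^2 + 0^2 + 4^2 + 0^2 + (-2)^2 + 2^2 + (-4)^2 + (-5)^2 + 4^2 + 1^2
= 36 + 4 + 25 + 16 + 36 + 36 + 9 + 0 + 16 + 0 + 4 + 4 + 16 + 25 + 16 + 1 = 244
||T||_HS = sqrt(244) = 15.6205

15.6205


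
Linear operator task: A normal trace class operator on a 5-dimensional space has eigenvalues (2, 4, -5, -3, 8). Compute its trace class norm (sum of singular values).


For a normal operator, singular values equal |eigenvalues|.
Trace norm = sum |lambda_i| = 2 + 4 + 5 + 3 + 8
= 22

22


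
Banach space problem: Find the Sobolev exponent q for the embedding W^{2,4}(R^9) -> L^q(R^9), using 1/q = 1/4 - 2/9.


Using the Sobolev embedding formula: 1/q = 1/p - k/n
1/q = 1/4 - 2/9 = 1/36
q = 1/(1/36) = 36

36.0000


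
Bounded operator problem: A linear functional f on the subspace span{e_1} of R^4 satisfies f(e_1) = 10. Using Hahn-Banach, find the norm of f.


The norm of f is given by ||f|| = sup_{||x||=1} |f(x)|.
On span{e_1}, ||e_1|| = 1, so ||f|| = |f(e_1)| / ||e_1||
= |10| / 1 = 10.0000

10.0000


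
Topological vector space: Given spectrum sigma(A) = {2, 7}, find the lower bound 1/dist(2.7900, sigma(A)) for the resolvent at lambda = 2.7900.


dist(2.7900, {2, 7}) = min(|2.7900 - 2|, |2.7900 - 7|)
= min(0.7900, 4.2100) = 0.7900
Resolvent bound = 1/0.7900 = 1.2658

1.2658


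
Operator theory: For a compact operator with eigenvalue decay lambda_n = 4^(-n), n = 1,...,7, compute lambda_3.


The eigenvalue formula gives lambda_3 = 1/4^3
= 1/64
= 0.0156

0.0156


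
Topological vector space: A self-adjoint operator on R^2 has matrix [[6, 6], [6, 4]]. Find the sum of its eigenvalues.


For a self-adjoint (symmetric) matrix, the eigenvalues are real.
The sum of eigenvalues equals the trace of the matrix.
trace = 6 + 4 = 10

10


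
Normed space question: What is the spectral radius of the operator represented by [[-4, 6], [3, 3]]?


For a 2x2 matrix, eigenvalues satisfy lambda^2 - (trace)*lambda + det = 0
trace = -4 + 3 = -1
det = -4*3 - 6*3 = -30
discriminant = (-1)^2 - 4*(-30) = 121
spectral radius = max |eigenvalue| = 6.0000

6.0000


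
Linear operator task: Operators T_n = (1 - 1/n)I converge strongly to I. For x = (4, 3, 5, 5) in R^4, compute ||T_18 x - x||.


T_18 x - x = (1 - 1/18)x - x = -x/18
||x|| = sqrt(75) = 8.6603
||T_18 x - x|| = ||x||/18 = 8.6603/18 = 0.4811

0.4811


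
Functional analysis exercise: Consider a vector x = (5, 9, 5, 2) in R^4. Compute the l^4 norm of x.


The l^4 norm = (sum |x_i|^4)^(1/4)
Sum of 4th powers = 625 + 6561 + 625 + 16 = 7827
||x||_4 = (7827)^(1/4) = 9.4059

9.4059


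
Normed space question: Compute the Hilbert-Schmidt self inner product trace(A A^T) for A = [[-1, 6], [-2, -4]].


trace(A * A^T) = sum of squares of all entries
= (-1)^2 + 6^2 + (-2)^2 + (-4)^2
= 1 + 36 + 4 + 16
= 57

57


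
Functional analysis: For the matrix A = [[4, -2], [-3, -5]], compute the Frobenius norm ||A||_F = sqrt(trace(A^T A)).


||A||_F^2 = sum a_ij^2
= 4^2 + (-2)^2 + (-3)^2 + (-5)^2
= 16 + 4 + 9 + 25 = 54
||A||_F = sqrt(54) = 7.3485

7.3485


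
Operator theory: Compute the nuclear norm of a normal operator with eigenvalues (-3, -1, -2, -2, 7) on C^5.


For a normal operator, singular values equal |eigenvalues|.
Trace norm = sum |lambda_i| = 3 + 1 + 2 + 2 + 7
= 15

15


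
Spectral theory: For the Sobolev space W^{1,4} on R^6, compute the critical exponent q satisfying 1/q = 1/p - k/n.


Using the Sobolev embedding formula: 1/q = 1/p - k/n
1/q = 1/4 - 1/6 = 1/12
q = 1/(1/12) = 12

12.0000


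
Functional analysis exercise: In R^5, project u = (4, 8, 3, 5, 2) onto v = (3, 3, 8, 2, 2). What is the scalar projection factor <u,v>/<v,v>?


Computing <u,v> = 4*3 + 8*3 + 3*8 + 5*2 + 2*2 = 74
Computing <v,v> = 3^2 + 3^2 + 8^2 + 2^2 + 2^2 = 90
Projection coefficient = 74/90 = 0.8222

0.8222


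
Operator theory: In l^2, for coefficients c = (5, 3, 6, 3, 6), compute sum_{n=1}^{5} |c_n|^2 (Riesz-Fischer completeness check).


sum |c_n|^2 = 5^2 + 3^2 + 6^2 + 3^2 + 6^2
= 25 + 9 + 36 + 9 + 36
= 115

115


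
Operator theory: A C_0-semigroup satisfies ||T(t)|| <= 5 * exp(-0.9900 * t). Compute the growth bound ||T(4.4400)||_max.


||T(4.4400)|| <= 5 * exp(-0.9900 * 4.4400)
= 5 * exp(-4.3956)
= 5 * 0.0123
= 0.0617

0.0617


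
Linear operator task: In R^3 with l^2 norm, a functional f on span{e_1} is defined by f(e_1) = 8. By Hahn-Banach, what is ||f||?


The norm of f is given by ||f|| = sup_{||x||=1} |f(x)|.
On span{e_1}, ||e_1|| = 1, so ||f|| = |f(e_1)| / ||e_1||
= |8| / 1 = 8.0000

8.0000


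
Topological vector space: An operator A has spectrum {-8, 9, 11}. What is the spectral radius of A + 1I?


Spectrum of A + 1I = {-7, 10, 12}
Spectral radius = max |lambda| over the shifted spectrum
= max(7, 10, 12) = 12

12


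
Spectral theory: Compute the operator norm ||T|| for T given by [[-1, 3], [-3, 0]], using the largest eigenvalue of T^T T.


A^T A = [[10, -3], [-3, 9]]
trace(A^T A) = 19, det(A^T A) = 81
discriminant = 19^2 - 4*81 = 37
Largest eigenvalue of A^T A = (trace + sqrt(disc))/2 = 12.5414
||T|| = sqrt(12.5414) = 3.5414

3.5414


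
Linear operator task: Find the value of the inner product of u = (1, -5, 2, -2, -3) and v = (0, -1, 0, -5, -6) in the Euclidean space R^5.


Computing the standard inner product <u, v> = sum u_i * v_i
= 1*0 + -5*-1 + 2*0 + -2*-5 + -3*-6
= 0 + 5 + 0 + 10 + 18
= 33

33


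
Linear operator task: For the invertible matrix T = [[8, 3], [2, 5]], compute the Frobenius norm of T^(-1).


det(T) = 8*5 - 3*2 = 34
T^(-1) = (1/34) * [[5, -3], [-2, 8]] = [[0.1471, -0.0882], [-0.0588, 0.2353]]
||T^(-1)||_F^2 = 0.1471^2 + (-0.0882)^2 + (-0.0588)^2 + 0.2353^2 = 0.0882
||T^(-1)||_F = sqrt(0.0882) = 0.2970

0.2970


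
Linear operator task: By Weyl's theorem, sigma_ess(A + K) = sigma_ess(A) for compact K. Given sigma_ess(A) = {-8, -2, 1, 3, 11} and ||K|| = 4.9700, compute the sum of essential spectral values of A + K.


By Weyl's theorem, the essential spectrum is invariant under compact perturbations.
sigma_ess(A + K) = sigma_ess(A) = {-8, -2, 1, 3, 11}
Sum = -8 + -2 + 1 + 3 + 11 = 5

5


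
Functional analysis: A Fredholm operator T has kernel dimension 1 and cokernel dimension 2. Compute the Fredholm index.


The Fredholm index is defined as ind(T) = dim(ker T) - dim(coker T)
= 1 - 2
= -1

-1


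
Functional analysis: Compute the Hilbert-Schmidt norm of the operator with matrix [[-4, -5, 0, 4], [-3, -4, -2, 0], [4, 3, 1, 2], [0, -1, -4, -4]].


The Hilbert-Schmidt norm is sqrt(sum of squares of all entries).
Sum of squares = (-4)^2 + (-5)^2 + 0^2 + 4^2 + (-3)^2 + (-4)^2 + (-2)^2 + 0^2 + 4^2 + 3^2 + 1^2 + 2^2 + 0^2 + (-1)^2 + (-4)^2 + (-4)^2
= 16 + 25 + 0 + 16 + 9 + 16 + 4 + 0 + 16 + 9 + 1 + 4 + 0 + 1 + 16 + 16 = 149
||T||_HS = sqrt(149) = 12.2066

12.2066


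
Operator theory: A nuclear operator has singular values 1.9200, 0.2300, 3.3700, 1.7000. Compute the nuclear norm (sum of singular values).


The nuclear norm is the sum of all singular values.
||T||_1 = 1.9200 + 0.2300 + 3.3700 + 1.7000
= 7.2200

7.2200


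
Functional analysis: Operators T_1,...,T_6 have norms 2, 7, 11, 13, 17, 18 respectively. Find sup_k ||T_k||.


By the Uniform Boundedness Principle, the supremum of norms is finite.
sup_k ||T_k|| = max(2, 7, 11, 13, 17, 18) = 18

18


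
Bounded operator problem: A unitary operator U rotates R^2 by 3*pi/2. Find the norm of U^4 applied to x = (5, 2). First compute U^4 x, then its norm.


U is a rotation by theta = 3*pi/2
U^4 = rotation by 4*theta = 12*pi/2 = 0*pi/2 (mod 2*pi)
cos(0*pi/2) = 1.0000, sin(0*pi/2) = 0.0000
U^4 x = (1.0000 * 5 - 0.0000 * 2, 0.0000 * 5 + 1.0000 * 2)
= (5.0000, 2.0000)
||U^4 x|| = sqrt(5.0000^2 + 2.0000^2) = sqrt(29.0000) = 5.3852

5.3852


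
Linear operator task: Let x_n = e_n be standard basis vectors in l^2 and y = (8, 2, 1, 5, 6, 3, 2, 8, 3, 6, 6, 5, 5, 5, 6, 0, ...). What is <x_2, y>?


x_2 = e_2 is the standard basis vector with 1 in position 2.
<x_2, y> = y_2 = 2
As n -> infinity, <x_n, y> -> 0, confirming weak convergence of (x_n) to 0.

2


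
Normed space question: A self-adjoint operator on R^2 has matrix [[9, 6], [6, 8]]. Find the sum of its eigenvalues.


For a self-adjoint (symmetric) matrix, the eigenvalues are real.
The sum of eigenvalues equals the trace of the matrix.
trace = 9 + 8 = 17

17


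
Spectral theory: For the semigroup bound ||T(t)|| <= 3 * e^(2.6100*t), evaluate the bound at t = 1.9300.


||T(1.9300)|| <= 3 * exp(2.6100 * 1.9300)
= 3 * exp(5.0373)
= 3 * 154.0535
= 462.1605

462.1605


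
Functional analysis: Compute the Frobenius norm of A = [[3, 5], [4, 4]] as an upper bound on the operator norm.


||A||_F^2 = sum a_ij^2
= 3^2 + 5^2 + 4^2 + 4^2
= 9 + 25 + 16 + 16 = 66
||A||_F = sqrt(66) = 8.1240

8.1240


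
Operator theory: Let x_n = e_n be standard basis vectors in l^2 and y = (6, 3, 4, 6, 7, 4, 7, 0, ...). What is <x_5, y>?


x_5 = e_5 is the standard basis vector with 1 in position 5.
<x_5, y> = y_5 = 7
As n -> infinity, <x_n, y> -> 0, confirming weak convergence of (x_n) to 0.

7


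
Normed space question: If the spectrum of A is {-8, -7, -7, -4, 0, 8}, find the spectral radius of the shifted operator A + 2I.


Spectrum of A + 2I = {-6, -5, -5, -2, 2, 10}
Spectral radius = max |lambda| over the shifted spectrum
= max(6, 5, 5, 2, 2, 10) = 10

10


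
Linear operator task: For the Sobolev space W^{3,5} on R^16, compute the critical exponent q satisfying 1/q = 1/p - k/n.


Using the Sobolev embedding formula: 1/q = 1/p - k/n
1/q = 1/5 - 3/16 = 1/80
q = 1/(1/80) = 80

80.0000


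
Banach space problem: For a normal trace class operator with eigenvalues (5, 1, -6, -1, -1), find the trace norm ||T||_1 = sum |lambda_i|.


For a normal operator, singular values equal |eigenvalues|.
Trace norm = sum |lambda_i| = 5 + 1 + 6 + 1 + 1
= 14

14


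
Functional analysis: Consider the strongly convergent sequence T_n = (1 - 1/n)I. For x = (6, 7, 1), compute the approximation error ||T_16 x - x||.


T_16 x - x = (1 - 1/16)x - x = -x/16
||x|| = sqrt(86) = 9.2736
||T_16 x - x|| = ||x||/16 = 9.2736/16 = 0.5796

0.5796


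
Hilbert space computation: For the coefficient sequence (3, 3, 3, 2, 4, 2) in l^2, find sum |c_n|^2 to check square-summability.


sum |c_n|^2 = 3^2 + 3^2 + 3^2 + 2^2 + 4^2 + 2^2
= 9 + 9 + 9 + 4 + 16 + 4
= 51

51


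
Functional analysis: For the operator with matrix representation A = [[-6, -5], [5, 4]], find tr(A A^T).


trace(A * A^T) = sum of squares of all entries
= (-6)^2 + (-5)^2 + 5^2 + 4^2
= 36 + 25 + 25 + 16
= 102

102


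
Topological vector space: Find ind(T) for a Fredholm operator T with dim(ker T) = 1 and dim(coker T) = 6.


The Fredholm index is defined as ind(T) = dim(ker T) - dim(coker T)
= 1 - 6
= -5

-5


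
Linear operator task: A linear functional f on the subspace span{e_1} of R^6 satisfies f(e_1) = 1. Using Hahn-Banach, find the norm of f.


The norm of f is given by ||f|| = sup_{||x||=1} |f(x)|.
On span{e_1}, ||e_1|| = 1, so ||f|| = |f(e_1)| / ||e_1||
= |1| / 1 = 1.0000

1.0000


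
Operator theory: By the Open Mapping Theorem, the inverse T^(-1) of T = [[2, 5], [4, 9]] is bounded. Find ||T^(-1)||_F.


det(T) = 2*9 - 5*4 = -2
T^(-1) = (1/-2) * [[9, -5], [-4, 2]] = [[-4.5000, 2.5000], [2.0000, -1.0000]]
||T^(-1)||_F^2 = (-4.5000)^2 + 2.5000^2 + 2.0000^2 + (-1.0000)^2 = 31.5000
||T^(-1)||_F = sqrt(31.5000) = 5.6125

5.6125


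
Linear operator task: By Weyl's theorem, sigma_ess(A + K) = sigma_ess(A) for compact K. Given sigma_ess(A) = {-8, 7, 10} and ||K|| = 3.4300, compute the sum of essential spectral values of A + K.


By Weyl's theorem, the essential spectrum is invariant under compact perturbations.
sigma_ess(A + K) = sigma_ess(A) = {-8, 7, 10}
Sum = -8 + 7 + 10 = 9

9


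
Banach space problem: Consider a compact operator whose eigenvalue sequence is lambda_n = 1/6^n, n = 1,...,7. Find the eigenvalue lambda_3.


The eigenvalue formula gives lambda_3 = 1/6^3
= 1/216
= 0.0046

0.0046


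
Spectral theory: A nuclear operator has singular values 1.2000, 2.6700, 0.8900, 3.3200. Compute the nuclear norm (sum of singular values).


The nuclear norm is the sum of all singular values.
||T||_1 = 1.2000 + 2.6700 + 0.8900 + 3.3200
= 8.0800

8.0800


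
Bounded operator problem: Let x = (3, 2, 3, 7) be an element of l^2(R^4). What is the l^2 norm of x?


The l^2 norm = (sum |x_i|^2)^(1/2)
Sum of 2th powers = 9 + 4 + 9 + 49 = 71
||x||_2 = (71)^(1/2) = 8.4261

8.4261


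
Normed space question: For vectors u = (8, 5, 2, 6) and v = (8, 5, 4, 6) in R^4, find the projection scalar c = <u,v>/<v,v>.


Computing <u,v> = 8*8 + 5*5 + 2*4 + 6*6 = 133
Computing <v,v> = 8^2 + 5^2 + 4^2 + 6^2 = 141
Projection coefficient = 133/141 = 0.9433

0.9433


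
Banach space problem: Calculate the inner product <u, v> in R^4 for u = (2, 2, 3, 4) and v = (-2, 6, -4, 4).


Computing the standard inner product <u, v> = sum u_i * v_i
= 2*-2 + 2*6 + 3*-4 + 4*4
= -4 + 12 + -12 + 16
= 12

12


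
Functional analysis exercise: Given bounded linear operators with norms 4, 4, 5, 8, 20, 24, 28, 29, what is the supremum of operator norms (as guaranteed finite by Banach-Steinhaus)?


By the Uniform Boundedness Principle, the supremum of norms is finite.
sup_k ||T_k|| = max(4, 4, 5, 8, 20, 24, 28, 29) = 29

29


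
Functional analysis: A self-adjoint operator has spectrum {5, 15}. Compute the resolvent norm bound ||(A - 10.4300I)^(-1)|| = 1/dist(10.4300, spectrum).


dist(10.4300, {5, 15}) = min(|10.4300 - 5|, |10.4300 - 15|)
= min(5.4300, 4.5700) = 4.5700
Resolvent bound = 1/4.5700 = 0.2188

0.2188


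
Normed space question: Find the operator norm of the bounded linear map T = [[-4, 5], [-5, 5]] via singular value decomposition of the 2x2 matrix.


A^T A = [[41, -45], [-45, 50]]
trace(A^T A) = 91, det(A^T A) = 25
discriminant = 91^2 - 4*25 = 8181
Largest eigenvalue of A^T A = (trace + sqrt(disc))/2 = 90.7244
||T|| = sqrt(90.7244) = 9.5249

9.5249


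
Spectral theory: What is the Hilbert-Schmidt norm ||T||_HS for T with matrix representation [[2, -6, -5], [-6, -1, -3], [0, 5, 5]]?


The Hilbert-Schmidt norm is sqrt(sum of squares of all entries).
Sum of squares = 2^2 + (-6)^2 + (-5)^2 + (-6)^2 + (-1)^2 + (-3)^2 + 0^2 + 5^2 + 5^2
= 4 + 36 + 25 + 36 + 1 + 9 + 0 + 25 + 25 = 161
||T||_HS = sqrt(161) = 12.6886

12.6886


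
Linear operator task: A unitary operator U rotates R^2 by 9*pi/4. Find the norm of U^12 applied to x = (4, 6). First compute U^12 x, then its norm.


U is a rotation by theta = 9*pi/4
U^12 = rotation by 12*theta = 108*pi/4 = 4*pi/4 (mod 2*pi)
cos(4*pi/4) = -1.0000, sin(4*pi/4) = 0.0000
U^12 x = (-1.0000 * 4 - 0.0000 * 6, 0.0000 * 4 + -1.0000 * 6)
= (-4.0000, -6.0000)
||U^12 x|| = sqrt((-4.0000)^2 + (-6.0000)^2) = sqrt(52.0000) = 7.2111

7.2111


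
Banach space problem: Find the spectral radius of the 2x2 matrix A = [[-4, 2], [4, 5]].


For a 2x2 matrix, eigenvalues satisfy lambda^2 - (trace)*lambda + det = 0
trace = -4 + 5 = 1
det = -4*5 - 2*4 = -28
discriminant = 1^2 - 4*(-28) = 113
spectral radius = max |eigenvalue| = 5.8151

5.8151


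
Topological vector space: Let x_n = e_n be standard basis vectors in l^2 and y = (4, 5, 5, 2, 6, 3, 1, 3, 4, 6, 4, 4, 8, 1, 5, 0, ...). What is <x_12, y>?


x_12 = e_12 is the standard basis vector with 1 in position 12.
<x_12, y> = y_12 = 4
As n -> infinity, <x_n, y> -> 0, confirming weak convergence of (x_n) to 0.

4


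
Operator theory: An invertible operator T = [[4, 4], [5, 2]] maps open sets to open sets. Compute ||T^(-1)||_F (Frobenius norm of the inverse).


det(T) = 4*2 - 4*5 = -12
T^(-1) = (1/-12) * [[2, -4], [-5, 4]] = [[-0.1667, 0.3333], [0.4167, -0.3333]]
||T^(-1)||_F^2 = (-0.1667)^2 + 0.3333^2 + 0.4167^2 + (-0.3333)^2 = 0.4236
||T^(-1)||_F = sqrt(0.4236) = 0.6509

0.6509


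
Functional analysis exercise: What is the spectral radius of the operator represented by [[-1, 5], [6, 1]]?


For a 2x2 matrix, eigenvalues satisfy lambda^2 - (trace)*lambda + det = 0
trace = -1 + 1 = 0
det = -1*1 - 5*6 = -31
discriminant = 0^2 - 4*(-31) = 124
spectral radius = max |eigenvalue| = 5.5678

5.5678


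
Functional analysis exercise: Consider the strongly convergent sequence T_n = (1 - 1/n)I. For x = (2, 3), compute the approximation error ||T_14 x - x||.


T_14 x - x = (1 - 1/14)x - x = -x/14
||x|| = sqrt(13) = 3.6056
||T_14 x - x|| = ||x||/14 = 3.6056/14 = 0.2575

0.2575


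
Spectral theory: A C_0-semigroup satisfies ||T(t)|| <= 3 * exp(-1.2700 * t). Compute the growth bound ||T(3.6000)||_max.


||T(3.6000)|| <= 3 * exp(-1.2700 * 3.6000)
= 3 * exp(-4.5720)
= 3 * 0.0103
= 0.0310

0.0310


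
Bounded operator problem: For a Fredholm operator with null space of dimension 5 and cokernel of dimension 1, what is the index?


The Fredholm index is defined as ind(T) = dim(ker T) - dim(coker T)
= 5 - 1
= 4

4


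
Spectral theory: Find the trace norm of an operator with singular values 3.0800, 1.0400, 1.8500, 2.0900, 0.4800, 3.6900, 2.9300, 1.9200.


The nuclear norm is the sum of all singular values.
||T||_1 = 3.0800 + 1.0400 + 1.8500 + 2.0900 + 0.4800 + 3.6900 + 2.9300 + 1.9200
= 17.0800

17.0800


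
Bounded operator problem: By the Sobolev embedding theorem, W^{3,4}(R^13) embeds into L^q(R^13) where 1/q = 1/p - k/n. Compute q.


Using the Sobolev embedding formula: 1/q = 1/p - k/n
1/q = 1/4 - 3/13 = 1/52
q = 1/(1/52) = 52

52.0000


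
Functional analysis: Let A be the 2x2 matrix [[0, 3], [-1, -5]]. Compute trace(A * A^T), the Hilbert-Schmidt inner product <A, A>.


trace(A * A^T) = sum of squares of all entries
= 0^2 + 3^2 + (-1)^2 + (-5)^2
= 0 + 9 + 1 + 25
= 35

35


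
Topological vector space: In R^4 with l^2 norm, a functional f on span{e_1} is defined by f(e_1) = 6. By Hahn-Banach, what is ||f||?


The norm of f is given by ||f|| = sup_{||x||=1} |f(x)|.
On span{e_1}, ||e_1|| = 1, so ||f|| = |f(e_1)| / ||e_1||
= |6| / 1 = 6.0000

6.0000


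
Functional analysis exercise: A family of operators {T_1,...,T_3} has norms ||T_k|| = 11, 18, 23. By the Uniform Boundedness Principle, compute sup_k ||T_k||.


By the Uniform Boundedness Principle, the supremum of norms is finite.
sup_k ||T_k|| = max(11, 18, 23) = 23

23


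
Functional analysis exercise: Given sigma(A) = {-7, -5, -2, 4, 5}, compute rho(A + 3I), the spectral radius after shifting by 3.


Spectrum of A + 3I = {-4, -2, 1, 7, 8}
Spectral radius = max |lambda| over the shifted spectrum
= max(4, 2, 1, 7, 8) = 8

8


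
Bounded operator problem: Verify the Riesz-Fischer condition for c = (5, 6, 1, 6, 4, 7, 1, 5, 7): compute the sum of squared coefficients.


sum |c_n|^2 = 5^2 + 6^2 + 1^2 + 6^2 + 4^2 + 7^2 + 1^2 + 5^2 + 7^2
= 25 + 36 + 1 + 36 + 16 + 49 + 1 + 25 + 49
= 238

238


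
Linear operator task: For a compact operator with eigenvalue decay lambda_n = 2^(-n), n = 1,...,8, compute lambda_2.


The eigenvalue formula gives lambda_2 = 1/2^2
= 1/4
= 0.2500

0.2500


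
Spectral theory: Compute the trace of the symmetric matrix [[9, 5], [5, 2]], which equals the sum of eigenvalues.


For a self-adjoint (symmetric) matrix, the eigenvalues are real.
The sum of eigenvalues equals the trace of the matrix.
trace = 9 + 2 = 11

11


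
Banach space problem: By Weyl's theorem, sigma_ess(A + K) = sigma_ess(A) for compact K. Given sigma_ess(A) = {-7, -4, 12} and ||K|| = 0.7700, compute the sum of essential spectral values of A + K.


By Weyl's theorem, the essential spectrum is invariant under compact perturbations.
sigma_ess(A + K) = sigma_ess(A) = {-7, -4, 12}
Sum = -7 + -4 + 12 = 1

1


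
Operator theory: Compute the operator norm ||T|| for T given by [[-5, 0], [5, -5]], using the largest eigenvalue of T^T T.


A^T A = [[50, -25], [-25, 25]]
trace(A^T A) = 75, det(A^T A) = 625
discriminant = 75^2 - 4*625 = 3125
Largest eigenvalue of A^T A = (trace + sqrt(disc))/2 = 65.4508
||T|| = sqrt(65.4508) = 8.0902

8.0902


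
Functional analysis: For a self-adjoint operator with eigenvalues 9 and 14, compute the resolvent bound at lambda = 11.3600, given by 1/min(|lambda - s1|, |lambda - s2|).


dist(11.3600, {9, 14}) = min(|11.3600 - 9|, |11.3600 - 14|)
= min(2.3600, 2.6400) = 2.3600
Resolvent bound = 1/2.3600 = 0.4237

0.4237


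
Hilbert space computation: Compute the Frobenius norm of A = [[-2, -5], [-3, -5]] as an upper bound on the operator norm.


||A||_F^2 = sum a_ij^2
= (-2)^2 + (-5)^2 + (-3)^2 + (-5)^2
= 4 + 25 + 9 + 25 = 63
||A||_F = sqrt(63) = 7.9373

7.9373


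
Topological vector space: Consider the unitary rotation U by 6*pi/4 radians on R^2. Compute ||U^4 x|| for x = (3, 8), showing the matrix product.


U is a rotation by theta = 6*pi/4
U^4 = rotation by 4*theta = 24*pi/4 = 0*pi/4 (mod 2*pi)
cos(0*pi/4) = 1.0000, sin(0*pi/4) = 0.0000
U^4 x = (1.0000 * 3 - 0.0000 * 8, 0.0000 * 3 + 1.0000 * 8)
= (3.0000, 8.0000)
||U^4 x|| = sqrt(3.0000^2 + 8.0000^2) = sqrt(73.0000) = 8.5440

8.5440


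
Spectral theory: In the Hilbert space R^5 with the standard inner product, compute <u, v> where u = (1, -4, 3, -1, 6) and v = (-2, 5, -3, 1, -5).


Computing the standard inner product <u, v> = sum u_i * v_i
= 1*-2 + -4*5 + 3*-3 + -1*1 + 6*-5
= -2 + -20 + -9 + -1 + -30
= -62

-62


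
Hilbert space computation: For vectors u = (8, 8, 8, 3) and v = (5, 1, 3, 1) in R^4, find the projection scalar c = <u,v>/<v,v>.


Computing <u,v> = 8*5 + 8*1 + 8*3 + 3*1 = 75
Computing <v,v> = 5^2 + 1^2 + 3^2 + 1^2 = 36
Projection coefficient = 75/36 = 2.0833

2.0833


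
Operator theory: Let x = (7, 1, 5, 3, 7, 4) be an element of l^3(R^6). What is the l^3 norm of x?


The l^3 norm = (sum |x_i|^3)^(1/3)
Sum of 3th powers = 343 + 1 + 125 + 27 + 343 + 64 = 903
||x||_3 = (903)^(1/3) = 9.6656

9.6656


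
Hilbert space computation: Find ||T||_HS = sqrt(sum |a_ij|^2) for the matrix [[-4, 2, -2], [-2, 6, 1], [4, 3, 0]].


The Hilbert-Schmidt norm is sqrt(sum of squares of all entries).
Sum of squares = (-4)^2 + 2^2 + (-2)^2 + (-2)^2 + 6^2 + 1^2 + 4^2 + 3^2 + 0^2
= 16 + 4 + 4 + 4 + 36 + 1 + 16 + 9 + 0 = 90
||T||_HS = sqrt(90) = 9.4868

9.4868


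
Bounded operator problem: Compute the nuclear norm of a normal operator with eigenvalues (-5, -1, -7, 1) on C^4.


For a normal operator, singular values equal |eigenvalues|.
Trace norm = sum |lambda_i| = 5 + 1 + 7 + 1
= 14

14


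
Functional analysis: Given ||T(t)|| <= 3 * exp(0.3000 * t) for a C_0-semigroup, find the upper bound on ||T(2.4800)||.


||T(2.4800)|| <= 3 * exp(0.3000 * 2.4800)
= 3 * exp(0.7440)
= 3 * 2.1043
= 6.3130

6.3130


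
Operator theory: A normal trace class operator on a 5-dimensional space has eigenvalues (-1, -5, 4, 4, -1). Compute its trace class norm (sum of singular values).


For a normal operator, singular values equal |eigenvalues|.
Trace norm = sum |lambda_i| = 1 + 5 + 4 + 4 + 1
= 15

15


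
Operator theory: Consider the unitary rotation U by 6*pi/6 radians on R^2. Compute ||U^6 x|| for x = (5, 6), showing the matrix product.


U is a rotation by theta = 6*pi/6
U^6 = rotation by 6*theta = 36*pi/6 = 0*pi/6 (mod 2*pi)
cos(0*pi/6) = 1.0000, sin(0*pi/6) = 0.0000
U^6 x = (1.0000 * 5 - 0.0000 * 6, 0.0000 * 5 + 1.0000 * 6)
= (5.0000, 6.0000)
||U^6 x|| = sqrt(5.0000^2 + 6.0000^2) = sqrt(61.0000) = 7.8102

7.8102


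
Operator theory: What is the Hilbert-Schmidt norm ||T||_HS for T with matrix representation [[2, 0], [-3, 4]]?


The Hilbert-Schmidt norm is sqrt(sum of squares of all entries).
Sum of squares = 2^2 + 0^2 + (-3)^2 + 4^2
= 4 + 0 + 9 + 16 = 29
||T||_HS = sqrt(29) = 5.3852

5.3852


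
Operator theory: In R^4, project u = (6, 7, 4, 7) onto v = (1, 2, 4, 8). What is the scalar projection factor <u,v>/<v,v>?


Computing <u,v> = 6*1 + 7*2 + 4*4 + 7*8 = 92
Computing <v,v> = 1^2 + 2^2 + 4^2 + 8^2 = 85
Projection coefficient = 92/85 = 1.0824

1.0824


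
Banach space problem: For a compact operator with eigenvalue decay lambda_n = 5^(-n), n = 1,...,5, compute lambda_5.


The eigenvalue formula gives lambda_5 = 1/5^5
= 1/3125
= 3.2000e-04

3.2000e-04


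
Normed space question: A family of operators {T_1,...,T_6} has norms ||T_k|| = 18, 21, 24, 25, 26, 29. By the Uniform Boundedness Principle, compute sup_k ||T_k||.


By the Uniform Boundedness Principle, the supremum of norms is finite.
sup_k ||T_k|| = max(18, 21, 24, 25, 26, 29) = 29

29


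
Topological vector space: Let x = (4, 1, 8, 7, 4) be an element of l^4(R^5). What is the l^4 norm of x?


The l^4 norm = (sum |x_i|^4)^(1/4)
Sum of 4th powers = 256 + 1 + 4096 + 2401 + 256 = 7010
||x||_4 = (7010)^(1/4) = 9.1502

9.1502


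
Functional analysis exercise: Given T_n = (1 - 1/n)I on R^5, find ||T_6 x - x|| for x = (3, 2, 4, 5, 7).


T_6 x - x = (1 - 1/6)x - x = -x/6
||x|| = sqrt(103) = 10.1489
||T_6 x - x|| = ||x||/6 = 10.1489/6 = 1.6915

1.6915


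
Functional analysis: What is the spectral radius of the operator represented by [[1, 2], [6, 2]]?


For a 2x2 matrix, eigenvalues satisfy lambda^2 - (trace)*lambda + det = 0
trace = 1 + 2 = 3
det = 1*2 - 2*6 = -10
discriminant = 3^2 - 4*(-10) = 49
spectral radius = max |eigenvalue| = 5.0000

5.0000


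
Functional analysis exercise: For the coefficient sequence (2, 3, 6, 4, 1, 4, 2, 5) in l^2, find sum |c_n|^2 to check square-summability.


sum |c_n|^2 = 2^2 + 3^2 + 6^2 + 4^2 + 1^2 + 4^2 + 2^2 + 5^2
= 4 + 9 + 36 + 16 + 1 + 16 + 4 + 25
= 111

111


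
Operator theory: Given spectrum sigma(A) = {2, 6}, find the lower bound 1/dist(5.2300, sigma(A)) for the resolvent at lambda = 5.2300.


dist(5.2300, {2, 6}) = min(|5.2300 - 2|, |5.2300 - 6|)
= min(3.2300, 0.7700) = 0.7700
Resolvent bound = 1/0.7700 = 1.2987

1.2987


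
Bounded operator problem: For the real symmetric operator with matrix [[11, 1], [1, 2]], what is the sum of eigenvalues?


For a self-adjoint (symmetric) matrix, the eigenvalues are real.
The sum of eigenvalues equals the trace of the matrix.
trace = 11 + 2 = 13

13


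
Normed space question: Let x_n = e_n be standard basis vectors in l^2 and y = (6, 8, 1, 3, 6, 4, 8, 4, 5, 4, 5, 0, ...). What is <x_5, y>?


x_5 = e_5 is the standard basis vector with 1 in position 5.
<x_5, y> = y_5 = 6
As n -> infinity, <x_n, y> -> 0, confirming weak convergence of (x_n) to 0.

6


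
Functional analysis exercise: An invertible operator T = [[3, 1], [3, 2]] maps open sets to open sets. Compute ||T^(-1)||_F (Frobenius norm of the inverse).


det(T) = 3*2 - 1*3 = 3
T^(-1) = (1/3) * [[2, -1], [-3, 3]] = [[0.6667, -0.3333], [-1.0000, 1.0000]]
||T^(-1)||_F^2 = 0.6667^2 + (-0.3333)^2 + (-1.0000)^2 + 1.0000^2 = 2.5556
||T^(-1)||_F = sqrt(2.5556) = 1.5986

1.5986


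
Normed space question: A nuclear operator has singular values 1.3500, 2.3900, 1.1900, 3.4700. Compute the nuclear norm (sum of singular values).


The nuclear norm is the sum of all singular values.
||T||_1 = 1.3500 + 2.3900 + 1.1900 + 3.4700
= 8.4000

8.4000


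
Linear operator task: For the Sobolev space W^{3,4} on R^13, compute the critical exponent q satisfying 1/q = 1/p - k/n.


Using the Sobolev embedding formula: 1/q = 1/p - k/n
1/q = 1/4 - 3/13 = 1/52
q = 1/(1/52) = 52

52.0000


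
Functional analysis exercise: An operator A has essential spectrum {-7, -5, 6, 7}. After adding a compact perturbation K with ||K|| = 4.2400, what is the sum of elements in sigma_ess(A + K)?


By Weyl's theorem, the essential spectrum is invariant under compact perturbations.
sigma_ess(A + K) = sigma_ess(A) = {-7, -5, 6, 7}
Sum = -7 + -5 + 6 + 7 = 1

1


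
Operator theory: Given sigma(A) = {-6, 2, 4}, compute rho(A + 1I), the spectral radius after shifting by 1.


Spectrum of A + 1I = {-5, 3, 5}
Spectral radius = max |lambda| over the shifted spectrum
= max(5, 3, 5) = 5

5


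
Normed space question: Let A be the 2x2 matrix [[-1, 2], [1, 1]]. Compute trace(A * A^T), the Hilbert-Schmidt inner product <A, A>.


trace(A * A^T) = sum of squares of all entries
= (-1)^2 + 2^2 + 1^2 + 1^2
= 1 + 4 + 1 + 1
= 7

7


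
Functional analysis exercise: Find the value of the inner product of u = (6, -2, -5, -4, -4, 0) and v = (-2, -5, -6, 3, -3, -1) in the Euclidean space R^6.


Computing the standard inner product <u, v> = sum u_i * v_i
= 6*-2 + -2*-5 + -5*-6 + -4*3 + -4*-3 + 0*-1
= -12 + 10 + 30 + -12 + 12 + 0
= 28

28


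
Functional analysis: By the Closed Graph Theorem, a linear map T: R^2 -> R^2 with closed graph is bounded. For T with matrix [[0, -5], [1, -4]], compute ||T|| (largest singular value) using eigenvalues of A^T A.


A^T A = [[1, -4], [-4, 41]]
trace(A^T A) = 42, det(A^T A) = 25
discriminant = 42^2 - 4*25 = 1664
Largest eigenvalue of A^T A = (trace + sqrt(disc))/2 = 41.3961
||T|| = sqrt(41.3961) = 6.4340

6.4340


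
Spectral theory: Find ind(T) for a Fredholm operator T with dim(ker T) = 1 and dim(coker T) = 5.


The Fredholm index is defined as ind(T) = dim(ker T) - dim(coker T)
= 1 - 5
= -4

-4


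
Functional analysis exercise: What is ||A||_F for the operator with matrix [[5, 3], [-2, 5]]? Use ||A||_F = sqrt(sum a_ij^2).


||A||_F^2 = sum a_ij^2
= 5^2 + 3^2 + (-2)^2 + 5^2
= 25 + 9 + 4 + 25 = 63
||A||_F = sqrt(63) = 7.9373

7.9373


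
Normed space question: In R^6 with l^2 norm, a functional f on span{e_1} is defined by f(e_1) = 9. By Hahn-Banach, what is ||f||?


The norm of f is given by ||f|| = sup_{||x||=1} |f(x)|.
On span{e_1}, ||e_1|| = 1, so ||f|| = |f(e_1)| / ||e_1||
= |9| / 1 = 9.0000

9.0000


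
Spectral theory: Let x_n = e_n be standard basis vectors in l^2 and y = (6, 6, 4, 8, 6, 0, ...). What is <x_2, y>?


x_2 = e_2 is the standard basis vector with 1 in position 2.
<x_2, y> = y_2 = 6
As n -> infinity, <x_n, y> -> 0, confirming weak convergence of (x_n) to 0.

6


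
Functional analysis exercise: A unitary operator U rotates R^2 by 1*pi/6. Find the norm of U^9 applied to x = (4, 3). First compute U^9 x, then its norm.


U is a rotation by theta = 1*pi/6
U^9 = rotation by 9*theta = 9*pi/6
cos(9*pi/6) = 0.0000, sin(9*pi/6) = -1.0000
U^9 x = (0.0000 * 4 - -1.0000 * 3, -1.0000 * 4 + 0.0000 * 3)
= (3.0000, -4.0000)
||U^9 x|| = sqrt(3.0000^2 + (-4.0000)^2) = sqrt(25.0000) = 5.0000

5.0000


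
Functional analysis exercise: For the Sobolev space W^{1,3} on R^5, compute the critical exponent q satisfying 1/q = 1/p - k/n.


Using the Sobolev embedding formula: 1/q = 1/p - k/n
1/q = 1/3 - 1/5 = 2/15
q = 1/(2/15) = 15/2 = 7.5000

7.5000


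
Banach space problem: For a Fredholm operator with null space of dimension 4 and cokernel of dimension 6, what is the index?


The Fredholm index is defined as ind(T) = dim(ker T) - dim(coker T)
= 4 - 6
= -2

-2


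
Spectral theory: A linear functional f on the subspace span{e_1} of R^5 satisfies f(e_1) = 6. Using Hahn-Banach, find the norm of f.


The norm of f is given by ||f|| = sup_{||x||=1} |f(x)|.
On span{e_1}, ||e_1|| = 1, so ||f|| = |f(e_1)| / ||e_1||
= |6| / 1 = 6.0000

6.0000


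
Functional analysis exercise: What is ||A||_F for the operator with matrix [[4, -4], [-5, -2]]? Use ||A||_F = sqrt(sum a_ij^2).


||A||_F^2 = sum a_ij^2
= 4^2 + (-4)^2 + (-5)^2 + (-2)^2
= 16 + 16 + 25 + 4 = 61
||A||_F = sqrt(61) = 7.8102

7.8102


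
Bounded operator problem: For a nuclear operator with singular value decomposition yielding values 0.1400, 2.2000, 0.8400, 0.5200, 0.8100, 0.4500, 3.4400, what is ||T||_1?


The nuclear norm is the sum of all singular values.
||T||_1 = 0.1400 + 2.2000 + 0.8400 + 0.5200 + 0.8100 + 0.4500 + 3.4400
= 8.4000

8.4000
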